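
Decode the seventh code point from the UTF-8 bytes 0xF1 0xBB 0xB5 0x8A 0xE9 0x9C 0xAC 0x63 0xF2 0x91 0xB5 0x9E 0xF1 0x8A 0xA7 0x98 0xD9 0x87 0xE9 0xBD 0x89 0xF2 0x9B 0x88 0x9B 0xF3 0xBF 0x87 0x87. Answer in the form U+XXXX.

Offset 0: leading byte 0xF1 = 11110001 → 4-byte char #1 = F1 BB B5 8A.
Offset 4: leading byte 0xE9 = 11101001 → 3-byte char #2 = E9 9C AC.
Offset 7: leading byte 0x63 = 01100011 → 1-byte char #3 = 63.
Offset 8: leading byte 0xF2 = 11110010 → 4-byte char #4 = F2 91 B5 9E.
Offset 12: leading byte 0xF1 = 11110001 → 4-byte char #5 = F1 8A A7 98.
Offset 16: leading byte 0xD9 = 11011001 → 2-byte char #6 = D9 87.
Offset 18: leading byte 0xE9 = 11101001 → 3-byte char #7 = E9 BD 89.
Leading byte 0xE9 = 11101001 matches 1110xxxx → 3-byte sequence.
Byte 1: 0xE9 = 11101001, payload 1001 (4 bits).
Byte 2: 0xBD = 10111101 (10xxxxxx ✓), payload 111101.
Byte 3: 0x89 = 10001001 (10xxxxxx ✓), payload 001001.
Concatenate: 1001111101001001 = 0x9F49 (16 bits → U+9F49).

U+9F49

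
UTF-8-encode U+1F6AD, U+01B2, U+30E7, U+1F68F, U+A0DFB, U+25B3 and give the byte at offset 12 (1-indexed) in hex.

1-indexed offset 12 is 0-indexed offset 11.
U+1F6AD → 4-byte form F0 9F 9A AD at offsets 0–3.
U+01B2 → 2-byte form C6 B2 at offsets 4–5.
U+30E7 → 3-byte form E3 83 A7 at offsets 6–8.
U+1F68F → 4-byte form F0 9F 9A 8F at offsets 9–12.
Offset 11 falls in char 4's range; it's byte 3 of F0 9F 9A 8F = 0x9A.

0x9A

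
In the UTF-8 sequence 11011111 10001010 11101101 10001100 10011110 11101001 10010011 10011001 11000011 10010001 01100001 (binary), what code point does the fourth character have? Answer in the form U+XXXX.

U+00D1

Offset 0: leading byte 0xDF = 11011111 → 2-byte char #1 = DF 8A.
Offset 2: leading byte 0xED = 11101101 → 3-byte char #2 = ED 8C 9E.
Offset 5: leading byte 0xE9 = 11101001 → 3-byte char #3 = E9 93 99.
Offset 8: leading byte 0xC3 = 11000011 → 2-byte char #4 = C3 91.
Leading byte 0xC3 = 11000011 matches 110xxxxx → 2-byte sequence.
Byte 1: 0xC3 = 11000011, payload 00011 (5 bits).
Byte 2: 0x91 = 10010001 (10xxxxxx ✓), payload 010001.
Concatenate: 00011010001 = 0xD1 (11 bits → U+00D1).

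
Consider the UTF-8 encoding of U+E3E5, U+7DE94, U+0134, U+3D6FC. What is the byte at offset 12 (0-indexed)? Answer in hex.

0xBC

U+E3E5 → 3-byte form EE 8F A5 at offsets 0–2.
U+7DE94 → 4-byte form F1 BD BA 94 at offsets 3–6.
U+0134 → 2-byte form C4 B4 at offsets 7–8.
U+3D6FC → 4-byte form F0 BD 9B BC at offsets 9–12.
Offset 12 falls in char 4's range; it's byte 4 of F0 BD 9B BC = 0xBC.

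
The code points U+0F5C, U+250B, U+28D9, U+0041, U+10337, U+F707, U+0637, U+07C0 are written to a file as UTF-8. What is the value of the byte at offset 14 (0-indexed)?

U+0F5C → 3-byte form E0 BD 9C at offsets 0–2.
U+250B → 3-byte form E2 94 8B at offsets 3–5.
U+28D9 → 3-byte form E2 A3 99 at offsets 6–8.
U+0041 → 1-byte form 41 at offsets 9–9.
U+10337 → 4-byte form F0 90 8C B7 at offsets 10–13.
U+F707 → 3-byte form EF 9C 87 at offsets 14–16.
Offset 14 falls in char 6's range; it's byte 1 of EF 9C 87 = 0xEF.

0xEF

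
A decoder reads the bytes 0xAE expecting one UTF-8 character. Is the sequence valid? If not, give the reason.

invalid (continuation byte with no leading byte)

Byte 0xAE = 10101110 has the form 10xxxxxx — a continuation byte — but there is no preceding leading byte.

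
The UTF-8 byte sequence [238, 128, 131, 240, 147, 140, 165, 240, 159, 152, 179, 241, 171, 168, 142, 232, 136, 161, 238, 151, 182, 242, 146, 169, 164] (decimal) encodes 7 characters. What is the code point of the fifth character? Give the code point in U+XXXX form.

U+8221

Offset 0: leading byte 0xEE = 11101110 → 3-byte char #1 = EE 80 83.
Offset 3: leading byte 0xF0 = 11110000 → 4-byte char #2 = F0 93 8C A5.
Offset 7: leading byte 0xF0 = 11110000 → 4-byte char #3 = F0 9F 98 B3.
Offset 11: leading byte 0xF1 = 11110001 → 4-byte char #4 = F1 AB A8 8E.
Offset 15: leading byte 0xE8 = 11101000 → 3-byte char #5 = E8 88 A1.
Leading byte 0xE8 = 11101000 matches 1110xxxx → 3-byte sequence.
Byte 1: 0xE8 = 11101000, payload 1000 (4 bits).
Byte 2: 0x88 = 10001000 (10xxxxxx ✓), payload 001000.
Byte 3: 0xA1 = 10100001 (10xxxxxx ✓), payload 100001.
Concatenate: 1000001000100001 = 0x8221 (16 bits → U+8221).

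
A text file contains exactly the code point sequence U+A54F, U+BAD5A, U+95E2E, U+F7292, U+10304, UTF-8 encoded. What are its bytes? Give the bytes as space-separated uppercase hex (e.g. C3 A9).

EA 95 8F F2 BA B5 9A F2 95 B8 AE F3 B7 8A 92 F0 90 8C 84

U+A54F: 3-byte form → EA 95 8F.
U+BAD5A: 4-byte form → F2 BA B5 9A.
U+95E2E: 4-byte form → F2 95 B8 AE.
U+F7292: 4-byte form → F3 B7 8A 92.
U+10304: 4-byte form → F0 90 8C 84.
Concatenated (19 bytes): EA 95 8F F2 BA B5 9A F2 95 B8 AE F3 B7 8A 92 F0 90 8C 84.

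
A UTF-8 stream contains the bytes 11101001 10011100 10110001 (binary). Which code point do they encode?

Leading byte 0xE9 = 11101001 matches 1110xxxx → 3-byte sequence.
Byte 1: 0xE9 = 11101001, payload 1001 (4 bits).
Byte 2: 0x9C = 10011100 (10xxxxxx ✓), payload 011100.
Byte 3: 0xB1 = 10110001 (10xxxxxx ✓), payload 110001.
Concatenate: 1001011100110001 = 0x9731 (16 bits → U+9731).

U+9731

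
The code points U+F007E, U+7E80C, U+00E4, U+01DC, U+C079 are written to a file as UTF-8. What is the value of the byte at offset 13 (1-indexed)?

1-indexed offset 13 is 0-indexed offset 12.
U+F007E → 4-byte form F3 B0 81 BE at offsets 0–3.
U+7E80C → 4-byte form F1 BE A0 8C at offsets 4–7.
U+00E4 → 2-byte form C3 A4 at offsets 8–9.
U+01DC → 2-byte form C7 9C at offsets 10–11.
U+C079 → 3-byte form EC 81 B9 at offsets 12–14.
Offset 12 falls in char 5's range; it's byte 1 of EC 81 B9 = 0xEC.

0xEC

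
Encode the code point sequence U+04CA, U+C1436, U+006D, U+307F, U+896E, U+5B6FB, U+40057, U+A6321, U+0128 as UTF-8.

U+04CA: 2-byte form → D3 8A.
U+C1436: 4-byte form → F3 81 90 B6.
U+006D: 1-byte form → 6D.
U+307F: 3-byte form → E3 81 BF.
U+896E: 3-byte form → E8 A5 AE.
U+5B6FB: 4-byte form → F1 9B 9B BB.
U+40057: 4-byte form → F1 80 81 97.
U+A6321: 4-byte form → F2 A6 8C A1.
U+0128: 2-byte form → C4 A8.
Concatenated (27 bytes): D3 8A F3 81 90 B6 6D E3 81 BF E8 A5 AE F1 9B 9B BB F1 80 81 97 F2 A6 8C A1 C4 A8.

D3 8A F3 81 90 B6 6D E3 81 BF E8 A5 AE F1 9B 9B BB F1 80 81 97 F2 A6 8C A1 C4 A8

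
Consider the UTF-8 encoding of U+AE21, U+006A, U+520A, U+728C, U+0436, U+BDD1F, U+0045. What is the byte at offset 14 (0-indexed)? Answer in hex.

U+AE21 → 3-byte form EA B8 A1 at offsets 0–2.
U+006A → 1-byte form 6A at offsets 3–3.
U+520A → 3-byte form E5 88 8A at offsets 4–6.
U+728C → 3-byte form E7 8A 8C at offsets 7–9.
U+0436 → 2-byte form D0 B6 at offsets 10–11.
U+BDD1F → 4-byte form F2 BD B4 9F at offsets 12–15.
Offset 14 falls in char 6's range; it's byte 3 of F2 BD B4 9F = 0xB4.

0xB4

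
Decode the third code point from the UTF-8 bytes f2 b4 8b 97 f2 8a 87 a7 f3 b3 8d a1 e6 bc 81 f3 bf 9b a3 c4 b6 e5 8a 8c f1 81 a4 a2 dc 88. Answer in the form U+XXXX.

Offset 0: leading byte 0xF2 = 11110010 → 4-byte char #1 = F2 B4 8B 97.
Offset 4: leading byte 0xF2 = 11110010 → 4-byte char #2 = F2 8A 87 A7.
Offset 8: leading byte 0xF3 = 11110011 → 4-byte char #3 = F3 B3 8D A1.
Leading byte 0xF3 = 11110011 matches 11110xxx → 4-byte sequence.
Byte 1: 0xF3 = 11110011, payload 011 (3 bits).
Byte 2: 0xB3 = 10110011 (10xxxxxx ✓), payload 110011.
Byte 3: 0x8D = 10001101 (10xxxxxx ✓), payload 001101.
Byte 4: 0xA1 = 10100001 (10xxxxxx ✓), payload 100001.
Concatenate: 011110011001101100001 = 0xF3361 (21 bits → U+F3361).

U+F3361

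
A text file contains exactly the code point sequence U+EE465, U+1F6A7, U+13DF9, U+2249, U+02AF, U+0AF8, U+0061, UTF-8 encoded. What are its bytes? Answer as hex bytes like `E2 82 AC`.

U+EE465: 4-byte form → F3 AE 91 A5.
U+1F6A7: 4-byte form → F0 9F 9A A7.
U+13DF9: 4-byte form → F0 93 B7 B9.
U+2249: 3-byte form → E2 89 89.
U+02AF: 2-byte form → CA AF.
U+0AF8: 3-byte form → E0 AB B8.
U+0061: 1-byte form → 61.
Concatenated (21 bytes): F3 AE 91 A5 F0 9F 9A A7 F0 93 B7 B9 E2 89 89 CA AF E0 AB B8 61.

F3 AE 91 A5 F0 9F 9A A7 F0 93 B7 B9 E2 89 89 CA AF E0 AB B8 61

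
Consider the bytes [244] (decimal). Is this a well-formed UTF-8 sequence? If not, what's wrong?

invalid (sequence truncated)

Leading byte 0xF4 = 11110100 → 4-byte form, but only 1 byte is present.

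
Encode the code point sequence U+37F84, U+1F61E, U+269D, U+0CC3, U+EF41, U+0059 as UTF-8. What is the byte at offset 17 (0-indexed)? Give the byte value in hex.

0x59

U+37F84 → 4-byte form F0 B7 BE 84 at offsets 0–3.
U+1F61E → 4-byte form F0 9F 98 9E at offsets 4–7.
U+269D → 3-byte form E2 9A 9D at offsets 8–10.
U+0CC3 → 3-byte form E0 B3 83 at offsets 11–13.
U+EF41 → 3-byte form EE BD 81 at offsets 14–16.
U+0059 → 1-byte form 59 at offsets 17–17.
Offset 17 falls in char 6's range; it's byte 1 of 59 = 0x59.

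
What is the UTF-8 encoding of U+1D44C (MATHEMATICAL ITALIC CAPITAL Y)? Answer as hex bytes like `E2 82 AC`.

U+1D44C = 0x1D44C = 119884 decimal. In range U+10000–U+10FFFF → 4-byte form: 11110xxx 10xxxxxx 10xxxxxx 10xxxxxx.
Binary (21 bits): 000011101010001001100.
Split 3+6+6+6: 000 | 011101 | 010001 | 001100.
Byte 1: 11110000 = 0xF0.
Byte 2: 10011101 = 0x9D.
Byte 3: 10010001 = 0x91.
Byte 4: 10001100 = 0x8C.

F0 9D 91 8C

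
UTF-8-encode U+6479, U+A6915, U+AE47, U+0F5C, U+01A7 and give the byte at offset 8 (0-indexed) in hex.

U+6479 → 3-byte form E6 91 B9 at offsets 0–2.
U+A6915 → 4-byte form F2 A6 A4 95 at offsets 3–6.
U+AE47 → 3-byte form EA B9 87 at offsets 7–9.
Offset 8 falls in char 3's range; it's byte 2 of EA B9 87 = 0xB9.

0xB9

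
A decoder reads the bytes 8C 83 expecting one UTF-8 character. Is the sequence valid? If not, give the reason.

Byte 0x8C = 10001100 has the form 10xxxxxx — a continuation byte — but there is no preceding leading byte.

invalid (continuation byte with no leading byte)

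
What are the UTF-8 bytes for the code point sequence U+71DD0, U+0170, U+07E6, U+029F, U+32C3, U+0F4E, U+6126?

F1 B1 B7 90 C5 B0 DF A6 CA 9F E3 8B 83 E0 BD 8E E6 84 A6

U+71DD0: 4-byte form → F1 B1 B7 90.
U+0170: 2-byte form → C5 B0.
U+07E6: 2-byte form → DF A6.
U+029F: 2-byte form → CA 9F.
U+32C3: 3-byte form → E3 8B 83.
U+0F4E: 3-byte form → E0 BD 8E.
U+6126: 3-byte form → E6 84 A6.
Concatenated (19 bytes): F1 B1 B7 90 C5 B0 DF A6 CA 9F E3 8B 83 E0 BD 8E E6 84 A6.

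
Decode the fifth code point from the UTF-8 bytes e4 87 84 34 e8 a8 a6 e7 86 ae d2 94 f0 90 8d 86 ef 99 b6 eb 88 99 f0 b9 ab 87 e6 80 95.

Offset 0: leading byte 0xE4 = 11100100 → 3-byte char #1 = E4 87 84.
Offset 3: leading byte 0x34 = 00110100 → 1-byte char #2 = 34.
Offset 4: leading byte 0xE8 = 11101000 → 3-byte char #3 = E8 A8 A6.
Offset 7: leading byte 0xE7 = 11100111 → 3-byte char #4 = E7 86 AE.
Offset 10: leading byte 0xD2 = 11010010 → 2-byte char #5 = D2 94.
Leading byte 0xD2 = 11010010 matches 110xxxxx → 2-byte sequence.
Byte 1: 0xD2 = 11010010, payload 10010 (5 bits).
Byte 2: 0x94 = 10010100 (10xxxxxx ✓), payload 010100.
Concatenate: 10010010100 = 0x494 (11 bits → U+0494).

U+0494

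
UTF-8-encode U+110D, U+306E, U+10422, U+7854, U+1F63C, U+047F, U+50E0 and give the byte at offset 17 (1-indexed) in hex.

0xBC

1-indexed offset 17 is 0-indexed offset 16.
U+110D → 3-byte form E1 84 8D at offsets 0–2.
U+306E → 3-byte form E3 81 AE at offsets 3–5.
U+10422 → 4-byte form F0 90 90 A2 at offsets 6–9.
U+7854 → 3-byte form E7 A1 94 at offsets 10–12.
U+1F63C → 4-byte form F0 9F 98 BC at offsets 13–16.
Offset 16 falls in char 5's range; it's byte 4 of F0 9F 98 BC = 0xBC.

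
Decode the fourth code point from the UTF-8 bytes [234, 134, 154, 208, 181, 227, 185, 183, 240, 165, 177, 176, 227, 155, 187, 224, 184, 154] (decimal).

Offset 0: leading byte 0xEA = 11101010 → 3-byte char #1 = EA 86 9A.
Offset 3: leading byte 0xD0 = 11010000 → 2-byte char #2 = D0 B5.
Offset 5: leading byte 0xE3 = 11100011 → 3-byte char #3 = E3 B9 B7.
Offset 8: leading byte 0xF0 = 11110000 → 4-byte char #4 = F0 A5 B1 B0.
Leading byte 0xF0 = 11110000 matches 11110xxx → 4-byte sequence.
Byte 1: 0xF0 = 11110000, payload 000 (3 bits).
Byte 2: 0xA5 = 10100101 (10xxxxxx ✓), payload 100101.
Byte 3: 0xB1 = 10110001 (10xxxxxx ✓), payload 110001.
Byte 4: 0xB0 = 10110000 (10xxxxxx ✓), payload 110000.
Concatenate: 000100101110001110000 = 0x25C70 (21 bits → U+25C70).

U+25C70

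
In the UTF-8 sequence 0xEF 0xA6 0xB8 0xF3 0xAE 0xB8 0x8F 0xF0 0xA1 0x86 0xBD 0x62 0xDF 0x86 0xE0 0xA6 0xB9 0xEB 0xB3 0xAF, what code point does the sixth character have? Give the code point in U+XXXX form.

Offset 0: leading byte 0xEF = 11101111 → 3-byte char #1 = EF A6 B8.
Offset 3: leading byte 0xF3 = 11110011 → 4-byte char #2 = F3 AE B8 8F.
Offset 7: leading byte 0xF0 = 11110000 → 4-byte char #3 = F0 A1 86 BD.
Offset 11: leading byte 0x62 = 01100010 → 1-byte char #4 = 62.
Offset 12: leading byte 0xDF = 11011111 → 2-byte char #5 = DF 86.
Offset 14: leading byte 0xE0 = 11100000 → 3-byte char #6 = E0 A6 B9.
Leading byte 0xE0 = 11100000 matches 1110xxxx → 3-byte sequence.
Byte 1: 0xE0 = 11100000, payload 0000 (4 bits).
Byte 2: 0xA6 = 10100110 (10xxxxxx ✓), payload 100110.
Byte 3: 0xB9 = 10111001 (10xxxxxx ✓), payload 111001.
Concatenate: 0000100110111001 = 0x9B9 (16 bits → U+09B9).

U+09B9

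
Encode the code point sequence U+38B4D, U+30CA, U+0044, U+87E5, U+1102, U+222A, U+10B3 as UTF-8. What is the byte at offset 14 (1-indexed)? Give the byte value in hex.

1-indexed offset 14 is 0-indexed offset 13.
U+38B4D → 4-byte form F0 B8 AD 8D at offsets 0–3.
U+30CA → 3-byte form E3 83 8A at offsets 4–6.
U+0044 → 1-byte form 44 at offsets 7–7.
U+87E5 → 3-byte form E8 9F A5 at offsets 8–10.
U+1102 → 3-byte form E1 84 82 at offsets 11–13.
Offset 13 falls in char 5's range; it's byte 3 of E1 84 82 = 0x82.

0x82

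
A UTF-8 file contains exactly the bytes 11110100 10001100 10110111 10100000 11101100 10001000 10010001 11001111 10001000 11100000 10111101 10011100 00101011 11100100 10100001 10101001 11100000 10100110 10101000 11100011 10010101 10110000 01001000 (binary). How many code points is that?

9

Byte at offset 0: 0xF4 = 11110100 → 4-byte char (#1). Advance 4.
Byte at offset 4: 0xEC = 11101100 → 3-byte char (#2). Advance 3.
Byte at offset 7: 0xCF = 11001111 → 2-byte char (#3). Advance 2.
Byte at offset 9: 0xE0 = 11100000 → 3-byte char (#4). Advance 3.
Byte at offset 12: 0x2B = 00101011 → 1-byte char (#5). Advance 1.
Byte at offset 13: 0xE4 = 11100100 → 3-byte char (#6). Advance 3.
Byte at offset 16: 0xE0 = 11100000 → 3-byte char (#7). Advance 3.
Byte at offset 19: 0xE3 = 11100011 → 3-byte char (#8). Advance 3.
Byte at offset 22: 0x48 = 01001000 → 1-byte char (#9). Advance 1.
Reached end at offset 23 after 9 code points.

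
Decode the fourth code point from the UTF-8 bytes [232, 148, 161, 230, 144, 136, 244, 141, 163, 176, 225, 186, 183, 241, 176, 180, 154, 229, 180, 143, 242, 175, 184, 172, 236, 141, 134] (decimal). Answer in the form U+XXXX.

U+1EB7

Offset 0: leading byte 0xE8 = 11101000 → 3-byte char #1 = E8 94 A1.
Offset 3: leading byte 0xE6 = 11100110 → 3-byte char #2 = E6 90 88.
Offset 6: leading byte 0xF4 = 11110100 → 4-byte char #3 = F4 8D A3 B0.
Offset 10: leading byte 0xE1 = 11100001 → 3-byte char #4 = E1 BA B7.
Leading byte 0xE1 = 11100001 matches 1110xxxx → 3-byte sequence.
Byte 1: 0xE1 = 11100001, payload 0001 (4 bits).
Byte 2: 0xBA = 10111010 (10xxxxxx ✓), payload 111010.
Byte 3: 0xB7 = 10110111 (10xxxxxx ✓), payload 110111.
Concatenate: 0001111010110111 = 0x1EB7 (16 bits → U+1EB7).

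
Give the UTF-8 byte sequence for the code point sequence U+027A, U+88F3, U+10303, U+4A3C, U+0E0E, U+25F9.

C9 BA E8 A3 B3 F0 90 8C 83 E4 A8 BC E0 B8 8E E2 97 B9

U+027A: 2-byte form → C9 BA.
U+88F3: 3-byte form → E8 A3 B3.
U+10303: 4-byte form → F0 90 8C 83.
U+4A3C: 3-byte form → E4 A8 BC.
U+0E0E: 3-byte form → E0 B8 8E.
U+25F9: 3-byte form → E2 97 B9.
Concatenated (18 bytes): C9 BA E8 A3 B3 F0 90 8C 83 E4 A8 BC E0 B8 8E E2 97 B9.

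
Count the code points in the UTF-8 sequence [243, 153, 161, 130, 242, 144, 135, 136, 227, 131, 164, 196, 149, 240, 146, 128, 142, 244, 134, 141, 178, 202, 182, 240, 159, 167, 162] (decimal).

8

Byte at offset 0: 0xF3 = 11110011 → 4-byte char (#1). Advance 4.
Byte at offset 4: 0xF2 = 11110010 → 4-byte char (#2). Advance 4.
Byte at offset 8: 0xE3 = 11100011 → 3-byte char (#3). Advance 3.
Byte at offset 11: 0xC4 = 11000100 → 2-byte char (#4). Advance 2.
Byte at offset 13: 0xF0 = 11110000 → 4-byte char (#5). Advance 4.
Byte at offset 17: 0xF4 = 11110100 → 4-byte char (#6). Advance 4.
Byte at offset 21: 0xCA = 11001010 → 2-byte char (#7). Advance 2.
Byte at offset 23: 0xF0 = 11110000 → 4-byte char (#8). Advance 4.
Reached end at offset 27 after 8 code points.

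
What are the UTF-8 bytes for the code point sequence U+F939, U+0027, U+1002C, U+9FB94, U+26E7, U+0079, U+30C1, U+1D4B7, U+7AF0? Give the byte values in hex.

U+F939: 3-byte form → EF A4 B9.
U+0027: 1-byte form → 27.
U+1002C: 4-byte form → F0 90 80 AC.
U+9FB94: 4-byte form → F2 9F AE 94.
U+26E7: 3-byte form → E2 9B A7.
U+0079: 1-byte form → 79.
U+30C1: 3-byte form → E3 83 81.
U+1D4B7: 4-byte form → F0 9D 92 B7.
U+7AF0: 3-byte form → E7 AB B0.
Concatenated (26 bytes): EF A4 B9 27 F0 90 80 AC F2 9F AE 94 E2 9B A7 79 E3 83 81 F0 9D 92 B7 E7 AB B0.

EF A4 B9 27 F0 90 80 AC F2 9F AE 94 E2 9B A7 79 E3 83 81 F0 9D 92 B7 E7 AB B0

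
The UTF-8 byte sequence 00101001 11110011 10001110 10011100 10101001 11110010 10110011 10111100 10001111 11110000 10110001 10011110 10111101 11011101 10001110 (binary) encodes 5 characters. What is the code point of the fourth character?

U+317BD

Offset 0: leading byte 0x29 = 00101001 → 1-byte char #1 = 29.
Offset 1: leading byte 0xF3 = 11110011 → 4-byte char #2 = F3 8E 9C A9.
Offset 5: leading byte 0xF2 = 11110010 → 4-byte char #3 = F2 B3 BC 8F.
Offset 9: leading byte 0xF0 = 11110000 → 4-byte char #4 = F0 B1 9E BD.
Leading byte 0xF0 = 11110000 matches 11110xxx → 4-byte sequence.
Byte 1: 0xF0 = 11110000, payload 000 (3 bits).
Byte 2: 0xB1 = 10110001 (10xxxxxx ✓), payload 110001.
Byte 3: 0x9E = 10011110 (10xxxxxx ✓), payload 011110.
Byte 4: 0xBD = 10111101 (10xxxxxx ✓), payload 111101.
Concatenate: 000110001011110111101 = 0x317BD (21 bits → U+317BD).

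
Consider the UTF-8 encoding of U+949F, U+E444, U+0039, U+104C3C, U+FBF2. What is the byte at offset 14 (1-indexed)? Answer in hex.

0xB2

1-indexed offset 14 is 0-indexed offset 13.
U+949F → 3-byte form E9 92 9F at offsets 0–2.
U+E444 → 3-byte form EE 91 84 at offsets 3–5.
U+0039 → 1-byte form 39 at offsets 6–6.
U+104C3C → 4-byte form F4 84 B0 BC at offsets 7–10.
U+FBF2 → 3-byte form EF AF B2 at offsets 11–13.
Offset 13 falls in char 5's range; it's byte 3 of EF AF B2 = 0xB2.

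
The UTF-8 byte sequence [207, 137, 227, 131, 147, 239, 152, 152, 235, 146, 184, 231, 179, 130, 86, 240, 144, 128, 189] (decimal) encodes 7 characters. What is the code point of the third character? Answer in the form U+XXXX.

Offset 0: leading byte 0xCF = 11001111 → 2-byte char #1 = CF 89.
Offset 2: leading byte 0xE3 = 11100011 → 3-byte char #2 = E3 83 93.
Offset 5: leading byte 0xEF = 11101111 → 3-byte char #3 = EF 98 98.
Leading byte 0xEF = 11101111 matches 1110xxxx → 3-byte sequence.
Byte 1: 0xEF = 11101111, payload 1111 (4 bits).
Byte 2: 0x98 = 10011000 (10xxxxxx ✓), payload 011000.
Byte 3: 0x98 = 10011000 (10xxxxxx ✓), payload 011000.
Concatenate: 1111011000011000 = 0xF618 (16 bits → U+F618).

U+F618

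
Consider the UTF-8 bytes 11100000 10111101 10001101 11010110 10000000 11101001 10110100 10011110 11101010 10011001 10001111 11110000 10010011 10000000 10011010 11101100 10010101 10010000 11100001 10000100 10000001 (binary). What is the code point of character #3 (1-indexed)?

U+9D1E

Offset 0: leading byte 0xE0 = 11100000 → 3-byte char #1 = E0 BD 8D.
Offset 3: leading byte 0xD6 = 11010110 → 2-byte char #2 = D6 80.
Offset 5: leading byte 0xE9 = 11101001 → 3-byte char #3 = E9 B4 9E.
Leading byte 0xE9 = 11101001 matches 1110xxxx → 3-byte sequence.
Byte 1: 0xE9 = 11101001, payload 1001 (4 bits).
Byte 2: 0xB4 = 10110100 (10xxxxxx ✓), payload 110100.
Byte 3: 0x9E = 10011110 (10xxxxxx ✓), payload 011110.
Concatenate: 1001110100011110 = 0x9D1E (16 bits → U+9D1E).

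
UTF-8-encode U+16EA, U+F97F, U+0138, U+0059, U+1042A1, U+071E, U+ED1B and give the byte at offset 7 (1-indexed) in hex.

0xC4

1-indexed offset 7 is 0-indexed offset 6.
U+16EA → 3-byte form E1 9B AA at offsets 0–2.
U+F97F → 3-byte form EF A5 BF at offsets 3–5.
U+0138 → 2-byte form C4 B8 at offsets 6–7.
Offset 6 falls in char 3's range; it's byte 1 of C4 B8 = 0xC4.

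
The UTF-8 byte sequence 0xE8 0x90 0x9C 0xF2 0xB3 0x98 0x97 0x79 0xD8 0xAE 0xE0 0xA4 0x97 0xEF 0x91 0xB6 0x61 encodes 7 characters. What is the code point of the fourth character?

U+062E

Offset 0: leading byte 0xE8 = 11101000 → 3-byte char #1 = E8 90 9C.
Offset 3: leading byte 0xF2 = 11110010 → 4-byte char #2 = F2 B3 98 97.
Offset 7: leading byte 0x79 = 01111001 → 1-byte char #3 = 79.
Offset 8: leading byte 0xD8 = 11011000 → 2-byte char #4 = D8 AE.
Leading byte 0xD8 = 11011000 matches 110xxxxx → 2-byte sequence.
Byte 1: 0xD8 = 11011000, payload 11000 (5 bits).
Byte 2: 0xAE = 10101110 (10xxxxxx ✓), payload 101110.
Concatenate: 11000101110 = 0x62E (11 bits → U+062E).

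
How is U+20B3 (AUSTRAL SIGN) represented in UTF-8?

U+20B3 = 0x20B3 = 8371 decimal. In range U+0800–U+FFFF → 3-byte form: 1110xxxx 10xxxxxx 10xxxxxx.
Binary (16 bits): 0010000010110011.
Split 4+6+6: 0010 | 000010 | 110011.
Byte 1: 11100010 = 0xE2.
Byte 2: 10000010 = 0x82.
Byte 3: 10110011 = 0xB3.

E2 82 B3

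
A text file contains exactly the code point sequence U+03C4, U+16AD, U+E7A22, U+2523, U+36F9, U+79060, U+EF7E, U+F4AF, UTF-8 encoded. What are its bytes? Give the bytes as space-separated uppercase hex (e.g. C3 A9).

U+03C4: 2-byte form → CF 84.
U+16AD: 3-byte form → E1 9A AD.
U+E7A22: 4-byte form → F3 A7 A8 A2.
U+2523: 3-byte form → E2 94 A3.
U+36F9: 3-byte form → E3 9B B9.
U+79060: 4-byte form → F1 B9 81 A0.
U+EF7E: 3-byte form → EE BD BE.
U+F4AF: 3-byte form → EF 92 AF.
Concatenated (25 bytes): CF 84 E1 9A AD F3 A7 A8 A2 E2 94 A3 E3 9B B9 F1 B9 81 A0 EE BD BE EF 92 AF.

CF 84 E1 9A AD F3 A7 A8 A2 E2 94 A3 E3 9B B9 F1 B9 81 A0 EE BD BE EF 92 AF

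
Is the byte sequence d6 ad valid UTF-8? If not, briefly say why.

valid

Leading byte 0xD6 = 11010110 → 2-byte form.
Continuation bytes 0xAD=10101101 all match 10xxxxxx.
Decoded value 0x5AD is ≥ 0x80 (shortest form) and not a surrogate.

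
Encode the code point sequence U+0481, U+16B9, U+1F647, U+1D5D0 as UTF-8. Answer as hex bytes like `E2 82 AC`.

U+0481: 2-byte form → D2 81.
U+16B9: 3-byte form → E1 9A B9.
U+1F647: 4-byte form → F0 9F 99 87.
U+1D5D0: 4-byte form → F0 9D 97 90.
Concatenated (13 bytes): D2 81 E1 9A B9 F0 9F 99 87 F0 9D 97 90.

D2 81 E1 9A B9 F0 9F 99 87 F0 9D 97 90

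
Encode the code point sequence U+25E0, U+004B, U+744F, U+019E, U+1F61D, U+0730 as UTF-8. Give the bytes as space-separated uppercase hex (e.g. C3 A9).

U+25E0: 3-byte form → E2 97 A0.
U+004B: 1-byte form → 4B.
U+744F: 3-byte form → E7 91 8F.
U+019E: 2-byte form → C6 9E.
U+1F61D: 4-byte form → F0 9F 98 9D.
U+0730: 2-byte form → DC B0.
Concatenated (15 bytes): E2 97 A0 4B E7 91 8F C6 9E F0 9F 98 9D DC B0.

E2 97 A0 4B E7 91 8F C6 9E F0 9F 98 9D DC B0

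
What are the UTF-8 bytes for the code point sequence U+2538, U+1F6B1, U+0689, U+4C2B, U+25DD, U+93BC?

E2 94 B8 F0 9F 9A B1 DA 89 E4 B0 AB E2 97 9D E9 8E BC

U+2538: 3-byte form → E2 94 B8.
U+1F6B1: 4-byte form → F0 9F 9A B1.
U+0689: 2-byte form → DA 89.
U+4C2B: 3-byte form → E4 B0 AB.
U+25DD: 3-byte form → E2 97 9D.
U+93BC: 3-byte form → E9 8E BC.
Concatenated (18 bytes): E2 94 B8 F0 9F 9A B1 DA 89 E4 B0 AB E2 97 9D E9 8E BC.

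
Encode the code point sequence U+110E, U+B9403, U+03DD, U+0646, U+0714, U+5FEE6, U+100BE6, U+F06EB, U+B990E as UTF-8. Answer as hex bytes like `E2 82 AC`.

U+110E: 3-byte form → E1 84 8E.
U+B9403: 4-byte form → F2 B9 90 83.
U+03DD: 2-byte form → CF 9D.
U+0646: 2-byte form → D9 86.
U+0714: 2-byte form → DC 94.
U+5FEE6: 4-byte form → F1 9F BB A6.
U+100BE6: 4-byte form → F4 80 AF A6.
U+F06EB: 4-byte form → F3 B0 9B AB.
U+B990E: 4-byte form → F2 B9 A4 8E.
Concatenated (29 bytes): E1 84 8E F2 B9 90 83 CF 9D D9 86 DC 94 F1 9F BB A6 F4 80 AF A6 F3 B0 9B AB F2 B9 A4 8E.

E1 84 8E F2 B9 90 83 CF 9D D9 86 DC 94 F1 9F BB A6 F4 80 AF A6 F3 B0 9B AB F2 B9 A4 8E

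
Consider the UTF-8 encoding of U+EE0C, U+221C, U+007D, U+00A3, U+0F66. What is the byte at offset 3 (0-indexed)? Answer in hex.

0xE2

U+EE0C → 3-byte form EE B8 8C at offsets 0–2.
U+221C → 3-byte form E2 88 9C at offsets 3–5.
Offset 3 falls in char 2's range; it's byte 1 of E2 88 9C = 0xE2.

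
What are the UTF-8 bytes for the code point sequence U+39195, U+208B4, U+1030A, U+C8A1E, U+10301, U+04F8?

U+39195: 4-byte form → F0 B9 86 95.
U+208B4: 4-byte form → F0 A0 A2 B4.
U+1030A: 4-byte form → F0 90 8C 8A.
U+C8A1E: 4-byte form → F3 88 A8 9E.
U+10301: 4-byte form → F0 90 8C 81.
U+04F8: 2-byte form → D3 B8.
Concatenated (22 bytes): F0 B9 86 95 F0 A0 A2 B4 F0 90 8C 8A F3 88 A8 9E F0 90 8C 81 D3 B8.

F0 B9 86 95 F0 A0 A2 B4 F0 90 8C 8A F3 88 A8 9E F0 90 8C 81 D3 B8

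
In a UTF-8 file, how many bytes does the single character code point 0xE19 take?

U+0E19 = 0xE19. UTF-8 uses 1 byte below 0x80, 2 below 0x800, 3 below 0x10000, 4 up to 0x10FFFF. 0xE19 is in U+0800–U+FFFF → 3 bytes.

3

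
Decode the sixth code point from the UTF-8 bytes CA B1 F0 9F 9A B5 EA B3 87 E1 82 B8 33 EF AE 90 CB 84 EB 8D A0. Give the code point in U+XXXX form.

Offset 0: leading byte 0xCA = 11001010 → 2-byte char #1 = CA B1.
Offset 2: leading byte 0xF0 = 11110000 → 4-byte char #2 = F0 9F 9A B5.
Offset 6: leading byte 0xEA = 11101010 → 3-byte char #3 = EA B3 87.
Offset 9: leading byte 0xE1 = 11100001 → 3-byte char #4 = E1 82 B8.
Offset 12: leading byte 0x33 = 00110011 → 1-byte char #5 = 33.
Offset 13: leading byte 0xEF = 11101111 → 3-byte char #6 = EF AE 90.
Leading byte 0xEF = 11101111 matches 1110xxxx → 3-byte sequence.
Byte 1: 0xEF = 11101111, payload 1111 (4 bits).
Byte 2: 0xAE = 10101110 (10xxxxxx ✓), payload 101110.
Byte 3: 0x90 = 10010000 (10xxxxxx ✓), payload 010000.
Concatenate: 1111101110010000 = 0xFB90 (16 bits → U+FB90).

U+FB90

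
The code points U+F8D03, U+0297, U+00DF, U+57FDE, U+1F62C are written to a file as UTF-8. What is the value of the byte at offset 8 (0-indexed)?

U+F8D03 → 4-byte form F3 B8 B4 83 at offsets 0–3.
U+0297 → 2-byte form CA 97 at offsets 4–5.
U+00DF → 2-byte form C3 9F at offsets 6–7.
U+57FDE → 4-byte form F1 97 BF 9E at offsets 8–11.
Offset 8 falls in char 4's range; it's byte 1 of F1 97 BF 9E = 0xF1.

0xF1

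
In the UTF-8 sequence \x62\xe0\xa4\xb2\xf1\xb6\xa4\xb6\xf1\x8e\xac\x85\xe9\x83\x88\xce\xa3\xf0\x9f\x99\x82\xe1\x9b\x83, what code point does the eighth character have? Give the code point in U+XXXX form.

Offset 0: leading byte 0x62 = 01100010 → 1-byte char #1 = 62.
Offset 1: leading byte 0xE0 = 11100000 → 3-byte char #2 = E0 A4 B2.
Offset 4: leading byte 0xF1 = 11110001 → 4-byte char #3 = F1 B6 A4 B6.
Offset 8: leading byte 0xF1 = 11110001 → 4-byte char #4 = F1 8E AC 85.
Offset 12: leading byte 0xE9 = 11101001 → 3-byte char #5 = E9 83 88.
Offset 15: leading byte 0xCE = 11001110 → 2-byte char #6 = CE A3.
Offset 17: leading byte 0xF0 = 11110000 → 4-byte char #7 = F0 9F 99 82.
Offset 21: leading byte 0xE1 = 11100001 → 3-byte char #8 = E1 9B 83.
Leading byte 0xE1 = 11100001 matches 1110xxxx → 3-byte sequence.
Byte 1: 0xE1 = 11100001, payload 0001 (4 bits).
Byte 2: 0x9B = 10011011 (10xxxxxx ✓), payload 011011.
Byte 3: 0x83 = 10000011 (10xxxxxx ✓), payload 000011.
Concatenate: 0001011011000011 = 0x16C3 (16 bits → U+16C3).

U+16C3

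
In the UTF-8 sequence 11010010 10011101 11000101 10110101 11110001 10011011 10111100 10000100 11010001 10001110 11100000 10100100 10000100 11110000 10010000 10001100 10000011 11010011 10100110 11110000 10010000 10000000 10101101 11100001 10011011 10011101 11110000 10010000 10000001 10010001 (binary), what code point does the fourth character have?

Offset 0: leading byte 0xD2 = 11010010 → 2-byte char #1 = D2 9D.
Offset 2: leading byte 0xC5 = 11000101 → 2-byte char #2 = C5 B5.
Offset 4: leading byte 0xF1 = 11110001 → 4-byte char #3 = F1 9B BC 84.
Offset 8: leading byte 0xD1 = 11010001 → 2-byte char #4 = D1 8E.
Leading byte 0xD1 = 11010001 matches 110xxxxx → 2-byte sequence.
Byte 1: 0xD1 = 11010001, payload 10001 (5 bits).
Byte 2: 0x8E = 10001110 (10xxxxxx ✓), payload 001110.
Concatenate: 10001001110 = 0x44E (11 bits → U+044E).

U+044E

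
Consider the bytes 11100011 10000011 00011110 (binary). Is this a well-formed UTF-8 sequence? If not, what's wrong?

Leading byte 0xE3 = 11100011 → 3-byte form.
Byte 3 is 0x1E = 00011110, which is not 10xxxxxx — expected a continuation byte.

invalid (non-continuation byte where continuation expected)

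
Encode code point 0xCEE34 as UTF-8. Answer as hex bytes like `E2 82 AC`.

U+CEE34 = 0xCEE34 = 847412 decimal. In range U+10000–U+10FFFF → 4-byte form: 11110xxx 10xxxxxx 10xxxxxx 10xxxxxx.
Binary (21 bits): 011001110111000110100.
Split 3+6+6+6: 011 | 001110 | 111000 | 110100.
Byte 1: 11110011 = 0xF3.
Byte 2: 10001110 = 0x8E.
Byte 3: 10111000 = 0xB8.
Byte 4: 10110100 = 0xB4.

F3 8E B8 B4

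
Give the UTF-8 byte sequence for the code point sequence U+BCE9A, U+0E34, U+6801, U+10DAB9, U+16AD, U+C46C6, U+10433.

U+BCE9A: 4-byte form → F2 BC BA 9A.
U+0E34: 3-byte form → E0 B8 B4.
U+6801: 3-byte form → E6 A0 81.
U+10DAB9: 4-byte form → F4 8D AA B9.
U+16AD: 3-byte form → E1 9A AD.
U+C46C6: 4-byte form → F3 84 9B 86.
U+10433: 4-byte form → F0 90 90 B3.
Concatenated (25 bytes): F2 BC BA 9A E0 B8 B4 E6 A0 81 F4 8D AA B9 E1 9A AD F3 84 9B 86 F0 90 90 B3.

F2 BC BA 9A E0 B8 B4 E6 A0 81 F4 8D AA B9 E1 9A AD F3 84 9B 86 F0 90 90 B3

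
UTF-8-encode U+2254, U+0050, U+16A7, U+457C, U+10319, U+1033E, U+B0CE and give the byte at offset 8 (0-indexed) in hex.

U+2254 → 3-byte form E2 89 94 at offsets 0–2.
U+0050 → 1-byte form 50 at offsets 3–3.
U+16A7 → 3-byte form E1 9A A7 at offsets 4–6.
U+457C → 3-byte form E4 95 BC at offsets 7–9.
Offset 8 falls in char 4's range; it's byte 2 of E4 95 BC = 0x95.

0x95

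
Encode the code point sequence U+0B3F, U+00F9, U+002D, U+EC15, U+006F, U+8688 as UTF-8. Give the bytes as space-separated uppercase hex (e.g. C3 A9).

E0 AC BF C3 B9 2D EE B0 95 6F E8 9A 88

U+0B3F: 3-byte form → E0 AC BF.
U+00F9: 2-byte form → C3 B9.
U+002D: 1-byte form → 2D.
U+EC15: 3-byte form → EE B0 95.
U+006F: 1-byte form → 6F.
U+8688: 3-byte form → E8 9A 88.
Concatenated (13 bytes): E0 AC BF C3 B9 2D EE B0 95 6F E8 9A 88.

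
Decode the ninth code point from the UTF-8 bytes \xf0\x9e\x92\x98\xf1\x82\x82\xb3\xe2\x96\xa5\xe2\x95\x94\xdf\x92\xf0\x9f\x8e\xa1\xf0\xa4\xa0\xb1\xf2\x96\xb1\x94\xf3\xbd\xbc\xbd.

U+FDF3D

Offset 0: leading byte 0xF0 = 11110000 → 4-byte char #1 = F0 9E 92 98.
Offset 4: leading byte 0xF1 = 11110001 → 4-byte char #2 = F1 82 82 B3.
Offset 8: leading byte 0xE2 = 11100010 → 3-byte char #3 = E2 96 A5.
Offset 11: leading byte 0xE2 = 11100010 → 3-byte char #4 = E2 95 94.
Offset 14: leading byte 0xDF = 11011111 → 2-byte char #5 = DF 92.
Offset 16: leading byte 0xF0 = 11110000 → 4-byte char #6 = F0 9F 8E A1.
Offset 20: leading byte 0xF0 = 11110000 → 4-byte char #7 = F0 A4 A0 B1.
Offset 24: leading byte 0xF2 = 11110010 → 4-byte char #8 = F2 96 B1 94.
Offset 28: leading byte 0xF3 = 11110011 → 4-byte char #9 = F3 BD BC BD.
Leading byte 0xF3 = 11110011 matches 11110xxx → 4-byte sequence.
Byte 1: 0xF3 = 11110011, payload 011 (3 bits).
Byte 2: 0xBD = 10111101 (10xxxxxx ✓), payload 111101.
Byte 3: 0xBC = 10111100 (10xxxxxx ✓), payload 111100.
Byte 4: 0xBD = 10111101 (10xxxxxx ✓), payload 111101.
Concatenate: 011111101111100111101 = 0xFDF3D (21 bits → U+FDF3D).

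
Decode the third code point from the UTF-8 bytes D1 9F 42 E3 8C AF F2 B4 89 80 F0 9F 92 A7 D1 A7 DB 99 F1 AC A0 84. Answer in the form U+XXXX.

U+332F

Offset 0: leading byte 0xD1 = 11010001 → 2-byte char #1 = D1 9F.
Offset 2: leading byte 0x42 = 01000010 → 1-byte char #2 = 42.
Offset 3: leading byte 0xE3 = 11100011 → 3-byte char #3 = E3 8C AF.
Leading byte 0xE3 = 11100011 matches 1110xxxx → 3-byte sequence.
Byte 1: 0xE3 = 11100011, payload 0011 (4 bits).
Byte 2: 0x8C = 10001100 (10xxxxxx ✓), payload 001100.
Byte 3: 0xAF = 10101111 (10xxxxxx ✓), payload 101111.
Concatenate: 0011001100101111 = 0x332F (16 bits → U+332F).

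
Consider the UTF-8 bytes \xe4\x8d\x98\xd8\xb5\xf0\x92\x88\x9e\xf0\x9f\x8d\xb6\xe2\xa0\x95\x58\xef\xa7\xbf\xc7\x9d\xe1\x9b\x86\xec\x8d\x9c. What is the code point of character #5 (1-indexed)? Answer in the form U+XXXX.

U+2815

Offset 0: leading byte 0xE4 = 11100100 → 3-byte char #1 = E4 8D 98.
Offset 3: leading byte 0xD8 = 11011000 → 2-byte char #2 = D8 B5.
Offset 5: leading byte 0xF0 = 11110000 → 4-byte char #3 = F0 92 88 9E.
Offset 9: leading byte 0xF0 = 11110000 → 4-byte char #4 = F0 9F 8D B6.
Offset 13: leading byte 0xE2 = 11100010 → 3-byte char #5 = E2 A0 95.
Leading byte 0xE2 = 11100010 matches 1110xxxx → 3-byte sequence.
Byte 1: 0xE2 = 11100010, payload 0010 (4 bits).
Byte 2: 0xA0 = 10100000 (10xxxxxx ✓), payload 100000.
Byte 3: 0x95 = 10010101 (10xxxxxx ✓), payload 010101.
Concatenate: 0010100000010101 = 0x2815 (16 bits → U+2815).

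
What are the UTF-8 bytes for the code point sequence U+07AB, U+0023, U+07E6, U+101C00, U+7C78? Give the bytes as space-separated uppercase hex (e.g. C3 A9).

U+07AB: 2-byte form → DE AB.
U+0023: 1-byte form → 23.
U+07E6: 2-byte form → DF A6.
U+101C00: 4-byte form → F4 81 B0 80.
U+7C78: 3-byte form → E7 B1 B8.
Concatenated (12 bytes): DE AB 23 DF A6 F4 81 B0 80 E7 B1 B8.

DE AB 23 DF A6 F4 81 B0 80 E7 B1 B8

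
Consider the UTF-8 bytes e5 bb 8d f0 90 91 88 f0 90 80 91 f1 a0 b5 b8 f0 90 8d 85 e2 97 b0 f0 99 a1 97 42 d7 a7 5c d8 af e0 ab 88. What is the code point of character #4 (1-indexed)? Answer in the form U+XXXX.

U+60D78

Offset 0: leading byte 0xE5 = 11100101 → 3-byte char #1 = E5 BB 8D.
Offset 3: leading byte 0xF0 = 11110000 → 4-byte char #2 = F0 90 91 88.
Offset 7: leading byte 0xF0 = 11110000 → 4-byte char #3 = F0 90 80 91.
Offset 11: leading byte 0xF1 = 11110001 → 4-byte char #4 = F1 A0 B5 B8.
Leading byte 0xF1 = 11110001 matches 11110xxx → 4-byte sequence.
Byte 1: 0xF1 = 11110001, payload 001 (3 bits).
Byte 2: 0xA0 = 10100000 (10xxxxxx ✓), payload 100000.
Byte 3: 0xB5 = 10110101 (10xxxxxx ✓), payload 110101.
Byte 4: 0xB8 = 10111000 (10xxxxxx ✓), payload 111000.
Concatenate: 001100000110101111000 = 0x60D78 (21 bits → U+60D78).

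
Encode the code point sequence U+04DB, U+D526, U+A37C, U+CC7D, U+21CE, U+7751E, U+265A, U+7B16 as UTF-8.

U+04DB: 2-byte form → D3 9B.
U+D526: 3-byte form → ED 94 A6.
U+A37C: 3-byte form → EA 8D BC.
U+CC7D: 3-byte form → EC B1 BD.
U+21CE: 3-byte form → E2 87 8E.
U+7751E: 4-byte form → F1 B7 94 9E.
U+265A: 3-byte form → E2 99 9A.
U+7B16: 3-byte form → E7 AC 96.
Concatenated (24 bytes): D3 9B ED 94 A6 EA 8D BC EC B1 BD E2 87 8E F1 B7 94 9E E2 99 9A E7 AC 96.

D3 9B ED 94 A6 EA 8D BC EC B1 BD E2 87 8E F1 B7 94 9E E2 99 9A E7 AC 96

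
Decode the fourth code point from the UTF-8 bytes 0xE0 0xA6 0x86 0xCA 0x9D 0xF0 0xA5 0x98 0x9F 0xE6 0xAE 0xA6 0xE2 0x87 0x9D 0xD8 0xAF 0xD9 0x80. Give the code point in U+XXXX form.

Offset 0: leading byte 0xE0 = 11100000 → 3-byte char #1 = E0 A6 86.
Offset 3: leading byte 0xCA = 11001010 → 2-byte char #2 = CA 9D.
Offset 5: leading byte 0xF0 = 11110000 → 4-byte char #3 = F0 A5 98 9F.
Offset 9: leading byte 0xE6 = 11100110 → 3-byte char #4 = E6 AE A6.
Leading byte 0xE6 = 11100110 matches 1110xxxx → 3-byte sequence.
Byte 1: 0xE6 = 11100110, payload 0110 (4 bits).
Byte 2: 0xAE = 10101110 (10xxxxxx ✓), payload 101110.
Byte 3: 0xA6 = 10100110 (10xxxxxx ✓), payload 100110.
Concatenate: 0110101110100110 = 0x6BA6 (16 bits → U+6BA6).

U+6BA6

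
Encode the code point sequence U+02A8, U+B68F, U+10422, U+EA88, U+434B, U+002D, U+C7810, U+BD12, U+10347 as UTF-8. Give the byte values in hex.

CA A8 EB 9A 8F F0 90 90 A2 EE AA 88 E4 8D 8B 2D F3 87 A0 90 EB B4 92 F0 90 8D 87

U+02A8: 2-byte form → CA A8.
U+B68F: 3-byte form → EB 9A 8F.
U+10422: 4-byte form → F0 90 90 A2.
U+EA88: 3-byte form → EE AA 88.
U+434B: 3-byte form → E4 8D 8B.
U+002D: 1-byte form → 2D.
U+C7810: 4-byte form → F3 87 A0 90.
U+BD12: 3-byte form → EB B4 92.
U+10347: 4-byte form → F0 90 8D 87.
Concatenated (27 bytes): CA A8 EB 9A 8F F0 90 90 A2 EE AA 88 E4 8D 8B 2D F3 87 A0 90 EB B4 92 F0 90 8D 87.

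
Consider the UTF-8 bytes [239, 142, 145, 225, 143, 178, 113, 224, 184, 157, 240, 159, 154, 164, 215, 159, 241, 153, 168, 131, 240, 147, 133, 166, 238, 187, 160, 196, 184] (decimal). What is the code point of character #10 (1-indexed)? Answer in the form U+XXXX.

U+0138

Offset 0: leading byte 0xEF = 11101111 → 3-byte char #1 = EF 8E 91.
Offset 3: leading byte 0xE1 = 11100001 → 3-byte char #2 = E1 8F B2.
Offset 6: leading byte 0x71 = 01110001 → 1-byte char #3 = 71.
Offset 7: leading byte 0xE0 = 11100000 → 3-byte char #4 = E0 B8 9D.
Offset 10: leading byte 0xF0 = 11110000 → 4-byte char #5 = F0 9F 9A A4.
Offset 14: leading byte 0xD7 = 11010111 → 2-byte char #6 = D7 9F.
Offset 16: leading byte 0xF1 = 11110001 → 4-byte char #7 = F1 99 A8 83.
Offset 20: leading byte 0xF0 = 11110000 → 4-byte char #8 = F0 93 85 A6.
Offset 24: leading byte 0xEE = 11101110 → 3-byte char #9 = EE BB A0.
Offset 27: leading byte 0xC4 = 11000100 → 2-byte char #10 = C4 B8.
Leading byte 0xC4 = 11000100 matches 110xxxxx → 2-byte sequence.
Byte 1: 0xC4 = 11000100, payload 00100 (5 bits).
Byte 2: 0xB8 = 10111000 (10xxxxxx ✓), payload 111000.
Concatenate: 00100111000 = 0x138 (11 bits → U+0138).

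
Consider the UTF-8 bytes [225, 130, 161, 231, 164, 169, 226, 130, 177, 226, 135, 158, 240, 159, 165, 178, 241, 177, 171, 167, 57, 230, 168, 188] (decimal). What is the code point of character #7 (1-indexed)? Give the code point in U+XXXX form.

U+0039

Offset 0: leading byte 0xE1 = 11100001 → 3-byte char #1 = E1 82 A1.
Offset 3: leading byte 0xE7 = 11100111 → 3-byte char #2 = E7 A4 A9.
Offset 6: leading byte 0xE2 = 11100010 → 3-byte char #3 = E2 82 B1.
Offset 9: leading byte 0xE2 = 11100010 → 3-byte char #4 = E2 87 9E.
Offset 12: leading byte 0xF0 = 11110000 → 4-byte char #5 = F0 9F A5 B2.
Offset 16: leading byte 0xF1 = 11110001 → 4-byte char #6 = F1 B1 AB A7.
Offset 20: leading byte 0x39 = 00111001 → 1-byte char #7 = 39.
Leading byte 0x39 = 00111001 matches 0xxxxxxx → 1-byte sequence.
Byte 1: 0x39 = 00111001, payload 0111001 (7 bits).
Concatenate: 0111001 = 0x39 (7 bits → U+0039).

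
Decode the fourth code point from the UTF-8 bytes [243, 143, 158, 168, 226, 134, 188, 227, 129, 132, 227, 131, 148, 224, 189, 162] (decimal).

Offset 0: leading byte 0xF3 = 11110011 → 4-byte char #1 = F3 8F 9E A8.
Offset 4: leading byte 0xE2 = 11100010 → 3-byte char #2 = E2 86 BC.
Offset 7: leading byte 0xE3 = 11100011 → 3-byte char #3 = E3 81 84.
Offset 10: leading byte 0xE3 = 11100011 → 3-byte char #4 = E3 83 94.
Leading byte 0xE3 = 11100011 matches 1110xxxx → 3-byte sequence.
Byte 1: 0xE3 = 11100011, payload 0011 (4 bits).
Byte 2: 0x83 = 10000011 (10xxxxxx ✓), payload 000011.
Byte 3: 0x94 = 10010100 (10xxxxxx ✓), payload 010100.
Concatenate: 0011000011010100 = 0x30D4 (16 bits → U+30D4).

U+30D4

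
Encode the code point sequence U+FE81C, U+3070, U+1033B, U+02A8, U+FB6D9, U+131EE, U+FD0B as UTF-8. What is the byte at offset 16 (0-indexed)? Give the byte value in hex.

0x99

U+FE81C → 4-byte form F3 BE A0 9C at offsets 0–3.
U+3070 → 3-byte form E3 81 B0 at offsets 4–6.
U+1033B → 4-byte form F0 90 8C BB at offsets 7–10.
U+02A8 → 2-byte form CA A8 at offsets 11–12.
U+FB6D9 → 4-byte form F3 BB 9B 99 at offsets 13–16.
Offset 16 falls in char 5's range; it's byte 4 of F3 BB 9B 99 = 0x99.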